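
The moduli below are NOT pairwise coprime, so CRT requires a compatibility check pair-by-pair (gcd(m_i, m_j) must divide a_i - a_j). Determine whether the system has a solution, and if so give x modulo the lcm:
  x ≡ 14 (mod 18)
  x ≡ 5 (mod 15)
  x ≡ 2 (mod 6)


Moduli 18, 15, 6 are not pairwise coprime, so CRT works modulo lcm(m_i) when all pairwise compatibility conditions hold.
Pairwise compatibility: gcd(m_i, m_j) must divide a_i - a_j for every pair.
Merge one congruence at a time:
  Start: x ≡ 14 (mod 18).
  Combine with x ≡ 5 (mod 15): gcd(18, 15) = 3; 5 - 14 = -9, which IS divisible by 3, so compatible.
    Write x = 14 + 18·t and substitute into x ≡ 5 (mod 15): 18·t ≡ 5 − 14 = -9 (mod 15).
    Divide the congruence (and modulus) by g = 3: 6·t ≡ -3 (mod 5).
    Reduce coefficients mod 5: 1·t ≡ 2 (mod 5).
    So t ≡ 2 (mod 5).
    Then x = 14 + 18·2 = 50, valid modulo lcm(18, 15) = 90: x ≡ 50 (mod 90).
  Combine with x ≡ 2 (mod 6): gcd(90, 6) = 6; 2 - 50 = -48, which IS divisible by 6, so compatible.
    Write x = 50 + 90·t and substitute into x ≡ 2 (mod 6): 90·t ≡ 2 − 50 = -48 (mod 6).
    Divide the congruence (and modulus) by g = 6: 15·t ≡ -8 (mod 1).
    Modulo 1 every t works; take t = 0.
    Then x = 50 + 90·0 = 50, valid modulo lcm(90, 6) = 90: x ≡ 50 (mod 90).
Verify: 50 mod 18 = 14, 50 mod 15 = 5, 50 mod 6 = 2.

x ≡ 50 (mod 90).


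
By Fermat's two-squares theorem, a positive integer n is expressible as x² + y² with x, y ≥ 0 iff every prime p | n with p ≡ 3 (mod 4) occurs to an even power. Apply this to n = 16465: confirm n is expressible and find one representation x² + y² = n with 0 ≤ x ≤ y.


Step 1: Factor n = 16465 = 5 · 37 · 89.
Step 2: Check the mod-4 condition on each prime factor: 5 ≡ 1 (mod 4), exponent 1; 37 ≡ 1 (mod 4), exponent 1; 89 ≡ 1 (mod 4), exponent 1.
All primes ≡ 3 (mod 4) appear to even exponent (or don't appear), so by the two-squares theorem n IS expressible as a sum of two squares.
Step 3: Build a representation. Here n = 5 · 37 · 89 is a product of primes ≡ 1 (mod 4). Each prime p ≡ 1 (mod 4) is itself a sum of two squares; find a² by testing p − a² for a perfect square:
  5: 5 − 1² = 4 = 2² ⇒ 5 = 1² + 2².
  37: 37 − 1² = 36 = 6² ⇒ 37 = 1² + 6².
  89: 89 − 1² = 88, 89 − 2² = 85, 89 − 3² = 80, 89 − 4² = 73, 89 − 5² = 64 = 8² ⇒ 89 = 5² + 8².
  Combine using the Brahmagupta–Fibonacci identity (a² + b²)(c² + d²) = (ac − bd)² + (ad + bc)² = (ac + bd)² + (ad − bc)²:
  5 · 37 = 185: from (1² + 2²)(1² + 6²), take (1·1 − 2·6, 1·6 + 2·1) = (1 − 12, 6 + 2) = (-11, 8); dropping signs (only squares matter) gives (11, 8); check 11² + 8² = 121 + 64 = 185 ✓.
  185 · 89 = 16465: from (11² + 8²)(5² + 8²), take (11·5 − 8·8, 11·8 + 8·5) = (55 − 64, 88 + 40) = (-9, 128); dropping signs (only squares matter) gives (9, 128); check 9² + 128² = 81 + 16384 = 16465 ✓.
Step 4: Order so x ≤ y and verify: 9² + 128² = 81 + 16384 = 16465 = n. ✓

n = 16465 = 9² + 128² (one valid representation with x ≤ y).


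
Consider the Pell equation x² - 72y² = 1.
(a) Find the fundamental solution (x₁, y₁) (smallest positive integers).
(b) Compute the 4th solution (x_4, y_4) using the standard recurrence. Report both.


Step 1: Find the fundamental solution (x₁, y₁) of x² - 72y² = 1.
  Expand √72 as a continued fraction. a₀ = ⌊√72⌋ = 8; iterate m_{k+1} = d_k·a_k − m_k, d_{k+1} = (72 − m_{k+1}²)/d_k, a_{k+1} = ⌊(a₀ + m_{k+1})/d_{k+1}⌋ (starting m₀ = 0, d₀ = 1), with convergents p_k = a_k·p_{k-1} + p_{k-2}, q_k = a_k·q_{k-1} + q_{k-2} (p₋₁ = 1, q₋₁ = 0):
  k = 0: a₀ = 8; p₀/q₀ = 8/1; p₀² − 72·q₀² = 64 − 72 = -8.
  k = 1: m = 8, d = 8, a = ⌊(8 + 8)/8⌋ = 2; p/q = (2·8 + 1)/(2·1 + 0) = 17/2; p² − 72·q² = 289 − 288 = 1.
  The first convergent with p² − 72·q² = 1 gives the fundamental solution (x₁, y₁) = (17, 2).
Step 2: Apply the recurrence (x_{n+1}, y_{n+1}) = (x₁x_n + 72y₁y_n, x₁y_n + y₁x_n) repeatedly.
  From (x_1, y_1) = (17, 2): x_2 = 17·17 + 72·2·2 = 577; y_2 = 17·2 + 2·17 = 68.
  From (x_2, y_2) = (577, 68): x_3 = 17·577 + 72·2·68 = 19601; y_3 = 17·68 + 2·577 = 2310.
  From (x_3, y_3) = (19601, 2310): x_4 = 17·19601 + 72·2·2310 = 665857; y_4 = 17·2310 + 2·19601 = 78472.
Step 3: Verify x_4² - 72·y_4² = 443365544449 - 443365544448 = 1 (should be 1). ✓

(x_1, y_1) = (17, 2); (x_4, y_4) = (665857, 78472).


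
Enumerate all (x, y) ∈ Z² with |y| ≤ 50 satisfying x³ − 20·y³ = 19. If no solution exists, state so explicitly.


The equation is x³ - 20y³ = 19. For fixed y, x³ = 20·y³ + 19, so a solution requires the RHS to be a perfect cube.
Strategy: iterate y from -50 to 50, compute RHS = 20·y³ + 19, and check whether it is a (positive or negative) perfect cube.
Check small values of y:
  y = 0: RHS = 19 is not a perfect cube.
  y = 1: RHS = 39 is not a perfect cube.
  y = -1: RHS = -1 = (-1)³ ⇒ x = -1 works.
  y = 2: RHS = 179 is not a perfect cube.
  y = -2: RHS = -141 is not a perfect cube.
  y = 3: RHS = 559 is not a perfect cube.
  y = -3: RHS = -521 is not a perfect cube.
Continuing the search up to |y| = 50 finds no further solutions beyond those listed.
Collected solutions: (-1, -1).

Solutions (with |y| ≤ 50): (-1, -1).


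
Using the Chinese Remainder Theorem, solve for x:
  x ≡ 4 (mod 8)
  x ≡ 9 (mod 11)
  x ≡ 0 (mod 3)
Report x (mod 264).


Moduli 8, 11, 3 are pairwise coprime; by CRT there is a unique solution modulo M = 8 · 11 · 3 = 264.
Solve pairwise, accumulating the modulus:
  Start with x ≡ 4 (mod 8).
  Combine with x ≡ 9 (mod 11): since gcd(8, 11) = 1, we get a unique residue mod 88.
    Write x = 4 + 8·t and substitute into x ≡ 9 (mod 11): 8·t ≡ 9 − 4 = 5 (mod 11).
    The inverse of 8 mod 11 is 7 (since 8·7 = 56 = 5·11 + 1), so t ≡ 7·5 = 35 ≡ 2 (mod 11).
    Then x = 4 + 8·2 = 20, valid modulo lcm(8, 11) = 88: x ≡ 20 (mod 88).
  Combine with x ≡ 0 (mod 3): since gcd(88, 3) = 1, we get a unique residue mod 264.
    Write x = 20 + 88·t and substitute into x ≡ 0 (mod 3): 88·t ≡ 0 − 20 = -20 (mod 3).
    Reduce coefficients mod 3: 1·t ≡ 1 (mod 3).
    So t ≡ 1 (mod 3).
    Then x = 20 + 88·1 = 108, valid modulo lcm(88, 3) = 264: x ≡ 108 (mod 264).
Verify: 108 mod 8 = 4 ✓, 108 mod 11 = 9 ✓, 108 mod 3 = 0 ✓.

x ≡ 108 (mod 264).


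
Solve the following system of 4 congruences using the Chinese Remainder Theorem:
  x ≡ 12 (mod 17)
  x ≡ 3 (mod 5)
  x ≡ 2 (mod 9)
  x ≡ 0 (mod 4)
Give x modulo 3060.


Product of moduli M = 17 · 5 · 9 · 4 = 3060.
Merge one congruence at a time:
  Start: x ≡ 12 (mod 17).
  Combine with x ≡ 3 (mod 5); new modulus lcm = 85.
    Write x = 12 + 17·t and substitute into x ≡ 3 (mod 5): 17·t ≡ 3 − 12 = -9 (mod 5).
    Reduce coefficients mod 5: 2·t ≡ 1 (mod 5).
    The inverse of 2 mod 5 is 3 (since 2·3 = 6 = 1·5 + 1), so t ≡ 3·1 = 3 ≡ 3 (mod 5).
    Then x = 12 + 17·3 = 63, valid modulo lcm(17, 5) = 85: x ≡ 63 (mod 85).
  Combine with x ≡ 2 (mod 9); new modulus lcm = 765.
    Write x = 63 + 85·t and substitute into x ≡ 2 (mod 9): 85·t ≡ 2 − 63 = -61 (mod 9).
    Reduce coefficients mod 9: 4·t ≡ 2 (mod 9).
    The inverse of 4 mod 9 is 7 (since 4·7 = 28 = 3·9 + 1), so t ≡ 7·2 = 14 ≡ 5 (mod 9).
    Then x = 63 + 85·5 = 488, valid modulo lcm(85, 9) = 765: x ≡ 488 (mod 765).
  Combine with x ≡ 0 (mod 4); new modulus lcm = 3060.
    Write x = 488 + 765·t and substitute into x ≡ 0 (mod 4): 765·t ≡ 0 − 488 = -488 (mod 4).
    Reduce coefficients mod 4: 1·t ≡ 0 (mod 4).
    So t ≡ 0 (mod 4).
    Then x = 488 + 765·0 = 488, valid modulo lcm(765, 4) = 3060: x ≡ 488 (mod 3060).
Verify against each original: 488 mod 17 = 12, 488 mod 5 = 3, 488 mod 9 = 2, 488 mod 4 = 0.

x ≡ 488 (mod 3060).


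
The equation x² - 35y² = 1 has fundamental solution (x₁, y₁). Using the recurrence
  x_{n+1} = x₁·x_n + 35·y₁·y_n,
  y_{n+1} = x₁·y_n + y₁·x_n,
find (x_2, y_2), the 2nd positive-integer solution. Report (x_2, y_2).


Step 1: Find the fundamental solution (x₁, y₁) of x² - 35y² = 1.
  Expand √35 as a continued fraction. a₀ = ⌊√35⌋ = 5; iterate m_{k+1} = d_k·a_k − m_k, d_{k+1} = (35 − m_{k+1}²)/d_k, a_{k+1} = ⌊(a₀ + m_{k+1})/d_{k+1}⌋ (starting m₀ = 0, d₀ = 1), with convergents p_k = a_k·p_{k-1} + p_{k-2}, q_k = a_k·q_{k-1} + q_{k-2} (p₋₁ = 1, q₋₁ = 0):
  k = 0: a₀ = 5; p₀/q₀ = 5/1; p₀² − 35·q₀² = 25 − 35 = -10.
  k = 1: m = 5, d = 10, a = ⌊(5 + 5)/10⌋ = 1; p/q = (1·5 + 1)/(1·1 + 0) = 6/1; p² − 35·q² = 36 − 35 = 1.
  The first convergent with p² − 35·q² = 1 gives the fundamental solution (x₁, y₁) = (6, 1).
Step 2: Apply the recurrence (x_{n+1}, y_{n+1}) = (x₁x_n + 35y₁y_n, x₁y_n + y₁x_n) repeatedly.
  From (x_1, y_1) = (6, 1): x_2 = 6·6 + 35·1·1 = 71; y_2 = 6·1 + 1·6 = 12.
Step 3: Verify x_2² - 35·y_2² = 5041 - 5040 = 1 (should be 1). ✓

(x_1, y_1) = (6, 1); (x_2, y_2) = (71, 12).


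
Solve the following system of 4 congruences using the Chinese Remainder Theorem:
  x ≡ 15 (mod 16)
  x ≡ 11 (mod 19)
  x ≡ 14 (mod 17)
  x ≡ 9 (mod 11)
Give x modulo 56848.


Product of moduli M = 16 · 19 · 17 · 11 = 56848.
Merge one congruence at a time:
  Start: x ≡ 15 (mod 16).
  Combine with x ≡ 11 (mod 19); new modulus lcm = 304.
    Write x = 15 + 16·t and substitute into x ≡ 11 (mod 19): 16·t ≡ 11 − 15 = -4 (mod 19).
    Reduce coefficients mod 19: 16·t ≡ 15 (mod 19).
    The inverse of 16 mod 19 is 6 (since 16·6 = 96 = 5·19 + 1), so t ≡ 6·15 = 90 ≡ 14 (mod 19).
    Then x = 15 + 16·14 = 239, valid modulo lcm(16, 19) = 304: x ≡ 239 (mod 304).
  Combine with x ≡ 14 (mod 17); new modulus lcm = 5168.
    Write x = 239 + 304·t and substitute into x ≡ 14 (mod 17): 304·t ≡ 14 − 239 = -225 (mod 17).
    Reduce coefficients mod 17: 15·t ≡ 13 (mod 17).
    The inverse of 15 mod 17 is 8 (since 15·8 = 120 = 7·17 + 1), so t ≡ 8·13 = 104 ≡ 2 (mod 17).
    Then x = 239 + 304·2 = 847, valid modulo lcm(304, 17) = 5168: x ≡ 847 (mod 5168).
  Combine with x ≡ 9 (mod 11); new modulus lcm = 56848.
    Write x = 847 + 5168·t and substitute into x ≡ 9 (mod 11): 5168·t ≡ 9 − 847 = -838 (mod 11).
    Reduce coefficients mod 11: 9·t ≡ 9 (mod 11).
    The inverse of 9 mod 11 is 5 (since 9·5 = 45 = 4·11 + 1), so t ≡ 5·9 = 45 ≡ 1 (mod 11).
    Then x = 847 + 5168·1 = 6015, valid modulo lcm(5168, 11) = 56848: x ≡ 6015 (mod 56848).
Verify against each original: 6015 mod 16 = 15, 6015 mod 19 = 11, 6015 mod 17 = 14, 6015 mod 11 = 9.

x ≡ 6015 (mod 56848).


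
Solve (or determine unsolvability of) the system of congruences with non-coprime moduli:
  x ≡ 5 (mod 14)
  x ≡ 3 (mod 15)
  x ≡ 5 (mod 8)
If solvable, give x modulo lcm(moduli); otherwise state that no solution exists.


Moduli 14, 15, 8 are not pairwise coprime, so CRT works modulo lcm(m_i) when all pairwise compatibility conditions hold.
Pairwise compatibility: gcd(m_i, m_j) must divide a_i - a_j for every pair.
Merge one congruence at a time:
  Start: x ≡ 5 (mod 14).
  Combine with x ≡ 3 (mod 15): gcd(14, 15) = 1; 3 - 5 = -2, which IS divisible by 1, so compatible.
    Write x = 5 + 14·t and substitute into x ≡ 3 (mod 15): 14·t ≡ 3 − 5 = -2 (mod 15).
    Reduce coefficients mod 15: 14·t ≡ 13 (mod 15).
    The inverse of 14 mod 15 is 14 (since 14·14 = 196 = 13·15 + 1), so t ≡ 14·13 = 182 ≡ 2 (mod 15).
    Then x = 5 + 14·2 = 33, valid modulo lcm(14, 15) = 210: x ≡ 33 (mod 210).
  Combine with x ≡ 5 (mod 8): gcd(210, 8) = 2; 5 - 33 = -28, which IS divisible by 2, so compatible.
    Write x = 33 + 210·t and substitute into x ≡ 5 (mod 8): 210·t ≡ 5 − 33 = -28 (mod 8).
    Divide the congruence (and modulus) by g = 2: 105·t ≡ -14 (mod 4).
    Reduce coefficients mod 4: 1·t ≡ 2 (mod 4).
    So t ≡ 2 (mod 4).
    Then x = 33 + 210·2 = 453, valid modulo lcm(210, 8) = 840: x ≡ 453 (mod 840).
Verify: 453 mod 14 = 5, 453 mod 15 = 3, 453 mod 8 = 5.

x ≡ 453 (mod 840).


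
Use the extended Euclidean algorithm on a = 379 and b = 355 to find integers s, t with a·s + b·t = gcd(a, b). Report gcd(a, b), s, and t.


Euclidean algorithm on (379, 355) — divide until remainder is 0:
  379 = 1 · 355 + 24
  355 = 14 · 24 + 19
  24 = 1 · 19 + 5
  19 = 3 · 5 + 4
  5 = 1 · 4 + 1
  4 = 4 · 1 + 0
gcd(379, 355) = 1.
Track Bezout coefficients alongside the remainders: start with r₀ = 379 = a·1 + b·0 (s = 1, t = 0) and r₁ = 355 = a·0 + b·1 (s = 0, t = 1); each new remainder r_{k+1} = r_{k-1} − q_k·r_k inherits s_{k+1} = s_{k-1} − q_k·s_k, t_{k+1} = t_{k-1} − q_k·t_k, so r_k = a·s_k + b·t_k at every step:
  q = 1: r = 24, s = 1 − 1·0 = 1, t = 0 − 1·1 = -1  (check: 379·1 + 355·(-1) = 24)
  q = 14: r = 19, s = 0 − 14·1 = -14, t = 1 − 14·(-1) = 15  (check: 379·(-14) + 355·15 = 19)
  q = 1: r = 5, s = 1 − 1·(-14) = 15, t = -1 − 1·15 = -16  (check: 379·15 + 355·(-16) = 5)
  q = 3: r = 4, s = -14 − 3·15 = -59, t = 15 − 3·(-16) = 63  (check: 379·(-59) + 355·63 = 4)
  q = 1: r = 1, s = 15 − 1·(-59) = 74, t = -16 − 1·63 = -79  (check: 379·74 + 355·(-79) = 1)
The row with r = 1 (the gcd) gives the Bezout coefficients s = 74, t = -79.
Result: 379 · (74) + 355 · (-79) = 1.

gcd(379, 355) = 1; s = 74, t = -79 (check: 379·74 + 355·(-79) = 1).


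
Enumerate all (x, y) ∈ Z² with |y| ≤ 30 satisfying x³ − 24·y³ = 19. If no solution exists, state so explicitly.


The equation is x³ - 24y³ = 19. For fixed y, x³ = 24·y³ + 19, so a solution requires the RHS to be a perfect cube.
Strategy: iterate y from -30 to 30, compute RHS = 24·y³ + 19, and check whether it is a (positive or negative) perfect cube.
Check small values of y:
  y = 0: RHS = 19 is not a perfect cube.
  y = 1: RHS = 43 is not a perfect cube.
  y = -1: RHS = -5 is not a perfect cube.
  y = 2: RHS = 211 is not a perfect cube.
  y = -2: RHS = -173 is not a perfect cube.
  y = 3: RHS = 667 is not a perfect cube.
  y = -3: RHS = -629 is not a perfect cube.
Continuing the search up to |y| = 30 finds no solutions either.
No (x, y) in the scanned range satisfies the equation.

No integer solutions with |y| ≤ 30.


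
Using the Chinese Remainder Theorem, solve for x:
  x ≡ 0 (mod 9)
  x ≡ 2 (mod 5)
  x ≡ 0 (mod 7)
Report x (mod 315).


Moduli 9, 5, 7 are pairwise coprime; by CRT there is a unique solution modulo M = 9 · 5 · 7 = 315.
Solve pairwise, accumulating the modulus:
  Start with x ≡ 0 (mod 9).
  Combine with x ≡ 2 (mod 5): since gcd(9, 5) = 1, we get a unique residue mod 45.
    Write x = 0 + 9·t and substitute into x ≡ 2 (mod 5): 9·t ≡ 2 − 0 = 2 (mod 5).
    Reduce coefficients mod 5: 4·t ≡ 2 (mod 5).
    The inverse of 4 mod 5 is 4 (since 4·4 = 16 = 3·5 + 1), so t ≡ 4·2 = 8 ≡ 3 (mod 5).
    Then x = 0 + 9·3 = 27, valid modulo lcm(9, 5) = 45: x ≡ 27 (mod 45).
  Combine with x ≡ 0 (mod 7): since gcd(45, 7) = 1, we get a unique residue mod 315.
    Write x = 27 + 45·t and substitute into x ≡ 0 (mod 7): 45·t ≡ 0 − 27 = -27 (mod 7).
    Reduce coefficients mod 7: 3·t ≡ 1 (mod 7).
    The inverse of 3 mod 7 is 5 (since 3·5 = 15 = 2·7 + 1), so t ≡ 5·1 = 5 ≡ 5 (mod 7).
    Then x = 27 + 45·5 = 252, valid modulo lcm(45, 7) = 315: x ≡ 252 (mod 315).
Verify: 252 mod 9 = 0 ✓, 252 mod 5 = 2 ✓, 252 mod 7 = 0 ✓.

x ≡ 252 (mod 315).


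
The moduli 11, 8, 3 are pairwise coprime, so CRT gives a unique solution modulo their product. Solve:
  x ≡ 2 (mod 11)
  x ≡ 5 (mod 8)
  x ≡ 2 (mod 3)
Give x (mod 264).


Moduli 11, 8, 3 are pairwise coprime; by CRT there is a unique solution modulo M = 11 · 8 · 3 = 264.
Solve pairwise, accumulating the modulus:
  Start with x ≡ 2 (mod 11).
  Combine with x ≡ 5 (mod 8): since gcd(11, 8) = 1, we get a unique residue mod 88.
    Write x = 2 + 11·t and substitute into x ≡ 5 (mod 8): 11·t ≡ 5 − 2 = 3 (mod 8).
    Reduce coefficients mod 8: 3·t ≡ 3 (mod 8).
    The inverse of 3 mod 8 is 3 (since 3·3 = 9 = 1·8 + 1), so t ≡ 3·3 = 9 ≡ 1 (mod 8).
    Then x = 2 + 11·1 = 13, valid modulo lcm(11, 8) = 88: x ≡ 13 (mod 88).
  Combine with x ≡ 2 (mod 3): since gcd(88, 3) = 1, we get a unique residue mod 264.
    Write x = 13 + 88·t and substitute into x ≡ 2 (mod 3): 88·t ≡ 2 − 13 = -11 (mod 3).
    Reduce coefficients mod 3: 1·t ≡ 1 (mod 3).
    So t ≡ 1 (mod 3).
    Then x = 13 + 88·1 = 101, valid modulo lcm(88, 3) = 264: x ≡ 101 (mod 264).
Verify: 101 mod 11 = 2 ✓, 101 mod 8 = 5 ✓, 101 mod 3 = 2 ✓.

x ≡ 101 (mod 264).


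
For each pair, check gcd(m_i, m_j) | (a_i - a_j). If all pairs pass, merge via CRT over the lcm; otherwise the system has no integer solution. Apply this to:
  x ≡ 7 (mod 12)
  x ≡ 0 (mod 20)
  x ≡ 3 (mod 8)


Moduli 12, 20, 8 are not pairwise coprime, so CRT works modulo lcm(m_i) when all pairwise compatibility conditions hold.
Pairwise compatibility: gcd(m_i, m_j) must divide a_i - a_j for every pair.
Merge one congruence at a time:
  Start: x ≡ 7 (mod 12).
  Combine with x ≡ 0 (mod 20): gcd(12, 20) = 4, and 0 - 7 = -7 is NOT divisible by 4.
    ⇒ system is inconsistent (no integer solution).

No solution (the system is inconsistent).


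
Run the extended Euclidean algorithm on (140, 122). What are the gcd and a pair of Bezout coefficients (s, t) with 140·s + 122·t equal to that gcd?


Euclidean algorithm on (140, 122) — divide until remainder is 0:
  140 = 1 · 122 + 18
  122 = 6 · 18 + 14
  18 = 1 · 14 + 4
  14 = 3 · 4 + 2
  4 = 2 · 2 + 0
gcd(140, 122) = 2.
Track Bezout coefficients alongside the remainders: start with r₀ = 140 = a·1 + b·0 (s = 1, t = 0) and r₁ = 122 = a·0 + b·1 (s = 0, t = 1); each new remainder r_{k+1} = r_{k-1} − q_k·r_k inherits s_{k+1} = s_{k-1} − q_k·s_k, t_{k+1} = t_{k-1} − q_k·t_k, so r_k = a·s_k + b·t_k at every step:
  q = 1: r = 18, s = 1 − 1·0 = 1, t = 0 − 1·1 = -1  (check: 140·1 + 122·(-1) = 18)
  q = 6: r = 14, s = 0 − 6·1 = -6, t = 1 − 6·(-1) = 7  (check: 140·(-6) + 122·7 = 14)
  q = 1: r = 4, s = 1 − 1·(-6) = 7, t = -1 − 1·7 = -8  (check: 140·7 + 122·(-8) = 4)
  q = 3: r = 2, s = -6 − 3·7 = -27, t = 7 − 3·(-8) = 31  (check: 140·(-27) + 122·31 = 2)
The row with r = 2 (the gcd) gives the Bezout coefficients s = -27, t = 31.
Result: 140 · (-27) + 122 · (31) = 2.

gcd(140, 122) = 2; s = -27, t = 31 (check: 140·(-27) + 122·31 = 2).


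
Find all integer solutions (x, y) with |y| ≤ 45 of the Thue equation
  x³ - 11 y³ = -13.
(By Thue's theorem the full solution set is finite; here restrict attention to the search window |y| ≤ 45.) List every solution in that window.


The equation is x³ - 11y³ = -13. For fixed y, x³ = 11·y³ − 13, so a solution requires the RHS to be a perfect cube.
Strategy: iterate y from -45 to 45, compute RHS = 11·y³ − 13, and check whether it is a (positive or negative) perfect cube.
Check small values of y:
  y = 0: RHS = -13 is not a perfect cube.
  y = 1: RHS = -2 is not a perfect cube.
  y = -1: RHS = -24 is not a perfect cube.
  y = 2: RHS = 75 is not a perfect cube.
  y = -2: RHS = -101 is not a perfect cube.
  y = 3: RHS = 284 is not a perfect cube.
  y = -3: RHS = -310 is not a perfect cube.
Continuing the search up to |y| = 45 finds no solutions either.
No (x, y) in the scanned range satisfies the equation.

No integer solutions with |y| ≤ 45.


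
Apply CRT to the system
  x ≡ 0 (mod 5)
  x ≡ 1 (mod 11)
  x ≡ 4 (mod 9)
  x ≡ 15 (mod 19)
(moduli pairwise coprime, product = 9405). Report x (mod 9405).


Product of moduli M = 5 · 11 · 9 · 19 = 9405.
Merge one congruence at a time:
  Start: x ≡ 0 (mod 5).
  Combine with x ≡ 1 (mod 11); new modulus lcm = 55.
    Write x = 0 + 5·t and substitute into x ≡ 1 (mod 11): 5·t ≡ 1 − 0 = 1 (mod 11).
    The inverse of 5 mod 11 is 9 (since 5·9 = 45 = 4·11 + 1), so t ≡ 9·1 = 9 ≡ 9 (mod 11).
    Then x = 0 + 5·9 = 45, valid modulo lcm(5, 11) = 55: x ≡ 45 (mod 55).
  Combine with x ≡ 4 (mod 9); new modulus lcm = 495.
    Write x = 45 + 55·t and substitute into x ≡ 4 (mod 9): 55·t ≡ 4 − 45 = -41 (mod 9).
    Reduce coefficients mod 9: 1·t ≡ 4 (mod 9).
    So t ≡ 4 (mod 9).
    Then x = 45 + 55·4 = 265, valid modulo lcm(55, 9) = 495: x ≡ 265 (mod 495).
  Combine with x ≡ 15 (mod 19); new modulus lcm = 9405.
    Write x = 265 + 495·t and substitute into x ≡ 15 (mod 19): 495·t ≡ 15 − 265 = -250 (mod 19).
    Reduce coefficients mod 19: 1·t ≡ 16 (mod 19).
    So t ≡ 16 (mod 19).
    Then x = 265 + 495·16 = 8185, valid modulo lcm(495, 19) = 9405: x ≡ 8185 (mod 9405).
Verify against each original: 8185 mod 5 = 0, 8185 mod 11 = 1, 8185 mod 9 = 4, 8185 mod 19 = 15.

x ≡ 8185 (mod 9405).


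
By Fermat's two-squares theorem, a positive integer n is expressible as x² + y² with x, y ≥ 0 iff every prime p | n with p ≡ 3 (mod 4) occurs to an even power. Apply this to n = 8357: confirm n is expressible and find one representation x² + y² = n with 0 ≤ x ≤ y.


Step 1: Factor n = 8357 = 61 · 137.
Step 2: Check the mod-4 condition on each prime factor: 61 ≡ 1 (mod 4), exponent 1; 137 ≡ 1 (mod 4), exponent 1.
All primes ≡ 3 (mod 4) appear to even exponent (or don't appear), so by the two-squares theorem n IS expressible as a sum of two squares.
Step 3: Build a representation. Here n = 61 · 137 is a product of primes ≡ 1 (mod 4). Each prime p ≡ 1 (mod 4) is itself a sum of two squares; find a² by testing p − a² for a perfect square:
  61: 61 − 1² = 60, 61 − 2² = 57, 61 − 3² = 52, 61 − 4² = 45, 61 − 5² = 36 = 6² ⇒ 61 = 5² + 6².
  137: 137 − 1² = 136, 137 − 2² = 133, 137 − 3² = 128, 137 − 4² = 121 = 11² ⇒ 137 = 4² + 11².
  Combine using the Brahmagupta–Fibonacci identity (a² + b²)(c² + d²) = (ac − bd)² + (ad + bc)² = (ac + bd)² + (ad − bc)²:
  61 · 137 = 8357: from (5² + 6²)(4² + 11²), take (5·4 − 6·11, 5·11 + 6·4) = (20 − 66, 55 + 24) = (-46, 79); dropping signs (only squares matter) gives (46, 79); check 46² + 79² = 2116 + 6241 = 8357 ✓.
Step 4: Order so x ≤ y and verify: 46² + 79² = 2116 + 6241 = 8357 = n. ✓

n = 8357 = 46² + 79² (one valid representation with x ≤ y).


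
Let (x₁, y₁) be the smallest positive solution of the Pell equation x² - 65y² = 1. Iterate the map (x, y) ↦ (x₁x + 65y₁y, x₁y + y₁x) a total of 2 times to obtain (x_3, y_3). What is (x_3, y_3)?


Step 1: Find the fundamental solution (x₁, y₁) of x² - 65y² = 1.
  Expand √65 as a continued fraction. a₀ = ⌊√65⌋ = 8; iterate m_{k+1} = d_k·a_k − m_k, d_{k+1} = (65 − m_{k+1}²)/d_k, a_{k+1} = ⌊(a₀ + m_{k+1})/d_{k+1}⌋ (starting m₀ = 0, d₀ = 1), with convergents p_k = a_k·p_{k-1} + p_{k-2}, q_k = a_k·q_{k-1} + q_{k-2} (p₋₁ = 1, q₋₁ = 0):
  k = 0: a₀ = 8; p₀/q₀ = 8/1; p₀² − 65·q₀² = 64 − 65 = -1.
  k = 1: m = 8, d = 1, a = ⌊(8 + 8)/1⌋ = 16; p/q = (16·8 + 1)/(16·1 + 0) = 129/16; p² − 65·q² = 16641 − 16640 = 1.
  The first convergent with p² − 65·q² = 1 gives the fundamental solution (x₁, y₁) = (129, 16).
Step 2: Apply the recurrence (x_{n+1}, y_{n+1}) = (x₁x_n + 65y₁y_n, x₁y_n + y₁x_n) repeatedly.
  From (x_1, y_1) = (129, 16): x_2 = 129·129 + 65·16·16 = 33281; y_2 = 129·16 + 16·129 = 4128.
  From (x_2, y_2) = (33281, 4128): x_3 = 129·33281 + 65·16·4128 = 8586369; y_3 = 129·4128 + 16·33281 = 1065008.
Step 3: Verify x_3² - 65·y_3² = 73725732604161 - 73725732604160 = 1 (should be 1). ✓

(x_1, y_1) = (129, 16); (x_3, y_3) = (8586369, 1065008).


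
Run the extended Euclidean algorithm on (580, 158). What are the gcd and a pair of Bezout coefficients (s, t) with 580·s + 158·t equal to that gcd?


Euclidean algorithm on (580, 158) — divide until remainder is 0:
  580 = 3 · 158 + 106
  158 = 1 · 106 + 52
  106 = 2 · 52 + 2
  52 = 26 · 2 + 0
gcd(580, 158) = 2.
Track Bezout coefficients alongside the remainders: start with r₀ = 580 = a·1 + b·0 (s = 1, t = 0) and r₁ = 158 = a·0 + b·1 (s = 0, t = 1); each new remainder r_{k+1} = r_{k-1} − q_k·r_k inherits s_{k+1} = s_{k-1} − q_k·s_k, t_{k+1} = t_{k-1} − q_k·t_k, so r_k = a·s_k + b·t_k at every step:
  q = 3: r = 106, s = 1 − 3·0 = 1, t = 0 − 3·1 = -3  (check: 580·1 + 158·(-3) = 106)
  q = 1: r = 52, s = 0 − 1·1 = -1, t = 1 − 1·(-3) = 4  (check: 580·(-1) + 158·4 = 52)
  q = 2: r = 2, s = 1 − 2·(-1) = 3, t = -3 − 2·4 = -11  (check: 580·3 + 158·(-11) = 2)
The row with r = 2 (the gcd) gives the Bezout coefficients s = 3, t = -11.
Result: 580 · (3) + 158 · (-11) = 2.

gcd(580, 158) = 2; s = 3, t = -11 (check: 580·3 + 158·(-11) = 2).


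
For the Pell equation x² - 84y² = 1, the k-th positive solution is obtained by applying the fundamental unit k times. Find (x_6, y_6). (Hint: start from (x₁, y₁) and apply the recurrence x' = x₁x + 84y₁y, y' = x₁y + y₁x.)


Step 1: Find the fundamental solution (x₁, y₁) of x² - 84y² = 1.
  Expand √84 as a continued fraction. a₀ = ⌊√84⌋ = 9; iterate m_{k+1} = d_k·a_k − m_k, d_{k+1} = (84 − m_{k+1}²)/d_k, a_{k+1} = ⌊(a₀ + m_{k+1})/d_{k+1}⌋ (starting m₀ = 0, d₀ = 1), with convergents p_k = a_k·p_{k-1} + p_{k-2}, q_k = a_k·q_{k-1} + q_{k-2} (p₋₁ = 1, q₋₁ = 0):
  k = 0: a₀ = 9; p₀/q₀ = 9/1; p₀² − 84·q₀² = 81 − 84 = -3.
  k = 1: m = 9, d = 3, a = ⌊(9 + 9)/3⌋ = 6; p/q = (6·9 + 1)/(6·1 + 0) = 55/6; p² − 84·q² = 3025 − 3024 = 1.
  The first convergent with p² − 84·q² = 1 gives the fundamental solution (x₁, y₁) = (55, 6).
Step 2: Apply the recurrence (x_{n+1}, y_{n+1}) = (x₁x_n + 84y₁y_n, x₁y_n + y₁x_n) repeatedly.
  From (x_1, y_1) = (55, 6): x_2 = 55·55 + 84·6·6 = 6049; y_2 = 55·6 + 6·55 = 660.
  From (x_2, y_2) = (6049, 660): x_3 = 55·6049 + 84·6·660 = 665335; y_3 = 55·660 + 6·6049 = 72594.
  From (x_3, y_3) = (665335, 72594): x_4 = 55·665335 + 84·6·72594 = 73180801; y_4 = 55·72594 + 6·665335 = 7984680.
  From (x_4, y_4) = (73180801, 7984680): x_5 = 55·73180801 + 84·6·7984680 = 8049222775; y_5 = 55·7984680 + 6·73180801 = 878242206.
  From (x_5, y_5) = (8049222775, 878242206): x_6 = 55·8049222775 + 84·6·878242206 = 885341324449; y_6 = 55·878242206 + 6·8049222775 = 96598657980.
Step 3: Verify x_6² - 84·y_6² = 783829260777109485153601 - 783829260777109485153600 = 1 (should be 1). ✓

(x_1, y_1) = (55, 6); (x_6, y_6) = (885341324449, 96598657980).


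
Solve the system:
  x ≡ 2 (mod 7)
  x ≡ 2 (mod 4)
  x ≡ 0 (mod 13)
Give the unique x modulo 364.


Moduli 7, 4, 13 are pairwise coprime; by CRT there is a unique solution modulo M = 7 · 4 · 13 = 364.
Solve pairwise, accumulating the modulus:
  Start with x ≡ 2 (mod 7).
  Combine with x ≡ 2 (mod 4): since gcd(7, 4) = 1, we get a unique residue mod 28.
    Write x = 2 + 7·t and substitute into x ≡ 2 (mod 4): 7·t ≡ 2 − 2 = 0 (mod 4).
    Reduce coefficients mod 4: 3·t ≡ 0 (mod 4).
    The inverse of 3 mod 4 is 3 (since 3·3 = 9 = 2·4 + 1), so t ≡ 3·0 = 0 ≡ 0 (mod 4).
    Then x = 2 + 7·0 = 2, valid modulo lcm(7, 4) = 28: x ≡ 2 (mod 28).
  Combine with x ≡ 0 (mod 13): since gcd(28, 13) = 1, we get a unique residue mod 364.
    Write x = 2 + 28·t and substitute into x ≡ 0 (mod 13): 28·t ≡ 0 − 2 = -2 (mod 13).
    Reduce coefficients mod 13: 2·t ≡ 11 (mod 13).
    The inverse of 2 mod 13 is 7 (since 2·7 = 14 = 1·13 + 1), so t ≡ 7·11 = 77 ≡ 12 (mod 13).
    Then x = 2 + 28·12 = 338, valid modulo lcm(28, 13) = 364: x ≡ 338 (mod 364).
Verify: 338 mod 7 = 2 ✓, 338 mod 4 = 2 ✓, 338 mod 13 = 0 ✓.

x ≡ 338 (mod 364).


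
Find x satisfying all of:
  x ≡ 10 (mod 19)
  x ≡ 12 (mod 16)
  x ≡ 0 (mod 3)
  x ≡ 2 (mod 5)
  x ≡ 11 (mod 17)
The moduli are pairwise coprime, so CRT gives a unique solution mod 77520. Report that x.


Product of moduli M = 19 · 16 · 3 · 5 · 17 = 77520.
Merge one congruence at a time:
  Start: x ≡ 10 (mod 19).
  Combine with x ≡ 12 (mod 16); new modulus lcm = 304.
    Write x = 10 + 19·t and substitute into x ≡ 12 (mod 16): 19·t ≡ 12 − 10 = 2 (mod 16).
    Reduce coefficients mod 16: 3·t ≡ 2 (mod 16).
    The inverse of 3 mod 16 is 11 (since 3·11 = 33 = 2·16 + 1), so t ≡ 11·2 = 22 ≡ 6 (mod 16).
    Then x = 10 + 19·6 = 124, valid modulo lcm(19, 16) = 304: x ≡ 124 (mod 304).
  Combine with x ≡ 0 (mod 3); new modulus lcm = 912.
    Write x = 124 + 304·t and substitute into x ≡ 0 (mod 3): 304·t ≡ 0 − 124 = -124 (mod 3).
    Reduce coefficients mod 3: 1·t ≡ 2 (mod 3).
    So t ≡ 2 (mod 3).
    Then x = 124 + 304·2 = 732, valid modulo lcm(304, 3) = 912: x ≡ 732 (mod 912).
  Combine with x ≡ 2 (mod 5); new modulus lcm = 4560.
    Write x = 732 + 912·t and substitute into x ≡ 2 (mod 5): 912·t ≡ 2 − 732 = -730 (mod 5).
    Reduce coefficients mod 5: 2·t ≡ 0 (mod 5).
    The inverse of 2 mod 5 is 3 (since 2·3 = 6 = 1·5 + 1), so t ≡ 3·0 = 0 ≡ 0 (mod 5).
    Then x = 732 + 912·0 = 732, valid modulo lcm(912, 5) = 4560: x ≡ 732 (mod 4560).
  Combine with x ≡ 11 (mod 17); new modulus lcm = 77520.
    Write x = 732 + 4560·t and substitute into x ≡ 11 (mod 17): 4560·t ≡ 11 − 732 = -721 (mod 17).
    Reduce coefficients mod 17: 4·t ≡ 10 (mod 17).
    The inverse of 4 mod 17 is 13 (since 4·13 = 52 = 3·17 + 1), so t ≡ 13·10 = 130 ≡ 11 (mod 17).
    Then x = 732 + 4560·11 = 50892, valid modulo lcm(4560, 17) = 77520: x ≡ 50892 (mod 77520).
Verify against each original: 50892 mod 19 = 10, 50892 mod 16 = 12, 50892 mod 3 = 0, 50892 mod 5 = 2, 50892 mod 17 = 11.

x ≡ 50892 (mod 77520).


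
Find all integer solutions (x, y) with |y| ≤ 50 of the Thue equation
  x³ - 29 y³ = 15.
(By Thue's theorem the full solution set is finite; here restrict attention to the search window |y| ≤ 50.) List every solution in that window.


The equation is x³ - 29y³ = 15. For fixed y, x³ = 29·y³ + 15, so a solution requires the RHS to be a perfect cube.
Strategy: iterate y from -50 to 50, compute RHS = 29·y³ + 15, and check whether it is a (positive or negative) perfect cube.
Check small values of y:
  y = 0: RHS = 15 is not a perfect cube.
  y = 1: RHS = 44 is not a perfect cube.
  y = -1: RHS = -14 is not a perfect cube.
  y = 2: RHS = 247 is not a perfect cube.
  y = -2: RHS = -217 is not a perfect cube.
  y = 3: RHS = 798 is not a perfect cube.
  y = -3: RHS = -768 is not a perfect cube.
Continuing the search up to |y| = 50 finds no solutions either.
No (x, y) in the scanned range satisfies the equation.

No integer solutions with |y| ≤ 50.


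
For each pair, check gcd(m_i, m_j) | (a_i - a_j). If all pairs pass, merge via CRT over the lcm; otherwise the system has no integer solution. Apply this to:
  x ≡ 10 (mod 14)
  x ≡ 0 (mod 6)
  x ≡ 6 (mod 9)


Moduli 14, 6, 9 are not pairwise coprime, so CRT works modulo lcm(m_i) when all pairwise compatibility conditions hold.
Pairwise compatibility: gcd(m_i, m_j) must divide a_i - a_j for every pair.
Merge one congruence at a time:
  Start: x ≡ 10 (mod 14).
  Combine with x ≡ 0 (mod 6): gcd(14, 6) = 2; 0 - 10 = -10, which IS divisible by 2, so compatible.
    Write x = 10 + 14·t and substitute into x ≡ 0 (mod 6): 14·t ≡ 0 − 10 = -10 (mod 6).
    Divide the congruence (and modulus) by g = 2: 7·t ≡ -5 (mod 3).
    Reduce coefficients mod 3: 1·t ≡ 1 (mod 3).
    So t ≡ 1 (mod 3).
    Then x = 10 + 14·1 = 24, valid modulo lcm(14, 6) = 42: x ≡ 24 (mod 42).
  Combine with x ≡ 6 (mod 9): gcd(42, 9) = 3; 6 - 24 = -18, which IS divisible by 3, so compatible.
    Write x = 24 + 42·t and substitute into x ≡ 6 (mod 9): 42·t ≡ 6 − 24 = -18 (mod 9).
    Divide the congruence (and modulus) by g = 3: 14·t ≡ -6 (mod 3).
    Reduce coefficients mod 3: 2·t ≡ 0 (mod 3).
    The inverse of 2 mod 3 is 2 (since 2·2 = 4 = 1·3 + 1), so t ≡ 2·0 = 0 ≡ 0 (mod 3).
    Then x = 24 + 42·0 = 24, valid modulo lcm(42, 9) = 126: x ≡ 24 (mod 126).
Verify: 24 mod 14 = 10, 24 mod 6 = 0, 24 mod 9 = 6.

x ≡ 24 (mod 126).


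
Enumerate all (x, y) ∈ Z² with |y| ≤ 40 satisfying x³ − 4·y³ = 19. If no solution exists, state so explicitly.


The equation is x³ - 4y³ = 19. For fixed y, x³ = 4·y³ + 19, so a solution requires the RHS to be a perfect cube.
Strategy: iterate y from -40 to 40, compute RHS = 4·y³ + 19, and check whether it is a (positive or negative) perfect cube.
Check small values of y:
  y = 0: RHS = 19 is not a perfect cube.
  y = 1: RHS = 23 is not a perfect cube.
  y = -1: RHS = 15 is not a perfect cube.
  y = 2: RHS = 51 is not a perfect cube.
  y = -2: RHS = -13 is not a perfect cube.
  y = 3: RHS = 127 is not a perfect cube.
  y = -3: RHS = -89 is not a perfect cube.
Continuing the search up to |y| = 40 finds no solutions either.
No (x, y) in the scanned range satisfies the equation.

No integer solutions with |y| ≤ 40.


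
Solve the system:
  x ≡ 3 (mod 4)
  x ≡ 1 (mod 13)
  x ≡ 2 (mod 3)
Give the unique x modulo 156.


Moduli 4, 13, 3 are pairwise coprime; by CRT there is a unique solution modulo M = 4 · 13 · 3 = 156.
Solve pairwise, accumulating the modulus:
  Start with x ≡ 3 (mod 4).
  Combine with x ≡ 1 (mod 13): since gcd(4, 13) = 1, we get a unique residue mod 52.
    Write x = 3 + 4·t and substitute into x ≡ 1 (mod 13): 4·t ≡ 1 − 3 = -2 (mod 13).
    Reduce coefficients mod 13: 4·t ≡ 11 (mod 13).
    The inverse of 4 mod 13 is 10 (since 4·10 = 40 = 3·13 + 1), so t ≡ 10·11 = 110 ≡ 6 (mod 13).
    Then x = 3 + 4·6 = 27, valid modulo lcm(4, 13) = 52: x ≡ 27 (mod 52).
  Combine with x ≡ 2 (mod 3): since gcd(52, 3) = 1, we get a unique residue mod 156.
    Write x = 27 + 52·t and substitute into x ≡ 2 (mod 3): 52·t ≡ 2 − 27 = -25 (mod 3).
    Reduce coefficients mod 3: 1·t ≡ 2 (mod 3).
    So t ≡ 2 (mod 3).
    Then x = 27 + 52·2 = 131, valid modulo lcm(52, 3) = 156: x ≡ 131 (mod 156).
Verify: 131 mod 4 = 3 ✓, 131 mod 13 = 1 ✓, 131 mod 3 = 2 ✓.

x ≡ 131 (mod 156).


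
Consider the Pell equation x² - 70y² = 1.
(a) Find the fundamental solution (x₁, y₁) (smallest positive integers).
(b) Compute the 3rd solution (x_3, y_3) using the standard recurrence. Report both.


Step 1: Find the fundamental solution (x₁, y₁) of x² - 70y² = 1.
  Expand √70 as a continued fraction. a₀ = ⌊√70⌋ = 8; iterate m_{k+1} = d_k·a_k − m_k, d_{k+1} = (70 − m_{k+1}²)/d_k, a_{k+1} = ⌊(a₀ + m_{k+1})/d_{k+1}⌋ (starting m₀ = 0, d₀ = 1), with convergents p_k = a_k·p_{k-1} + p_{k-2}, q_k = a_k·q_{k-1} + q_{k-2} (p₋₁ = 1, q₋₁ = 0):
  k = 0: a₀ = 8; p₀/q₀ = 8/1; p₀² − 70·q₀² = 64 − 70 = -6.
  k = 1: m = 8, d = 6, a = ⌊(8 + 8)/6⌋ = 2; p/q = (2·8 + 1)/(2·1 + 0) = 17/2; p² − 70·q² = 289 − 280 = 9.
  k = 2: m = 4, d = 9, a = ⌊(8 + 4)/9⌋ = 1; p/q = (1·17 + 8)/(1·2 + 1) = 25/3; p² − 70·q² = 625 − 630 = -5.
  k = 3: m = 5, d = 5, a = ⌊(8 + 5)/5⌋ = 2; p/q = (2·25 + 17)/(2·3 + 2) = 67/8; p² − 70·q² = 4489 − 4480 = 9.
  k = 4: m = 5, d = 9, a = ⌊(8 + 5)/9⌋ = 1; p/q = (1·67 + 25)/(1·8 + 3) = 92/11; p² − 70·q² = 8464 − 8470 = -6.
  k = 5: m = 4, d = 6, a = ⌊(8 + 4)/6⌋ = 2; p/q = (2·92 + 67)/(2·11 + 8) = 251/30; p² − 70·q² = 63001 − 63000 = 1.
  The first convergent with p² − 70·q² = 1 gives the fundamental solution (x₁, y₁) = (251, 30).
Step 2: Apply the recurrence (x_{n+1}, y_{n+1}) = (x₁x_n + 70y₁y_n, x₁y_n + y₁x_n) repeatedly.
  From (x_1, y_1) = (251, 30): x_2 = 251·251 + 70·30·30 = 126001; y_2 = 251·30 + 30·251 = 15060.
  From (x_2, y_2) = (126001, 15060): x_3 = 251·126001 + 70·30·15060 = 63252251; y_3 = 251·15060 + 30·126001 = 7560090.
Step 3: Verify x_3² - 70·y_3² = 4000847256567001 - 4000847256567000 = 1 (should be 1). ✓

(x_1, y_1) = (251, 30); (x_3, y_3) = (63252251, 7560090).


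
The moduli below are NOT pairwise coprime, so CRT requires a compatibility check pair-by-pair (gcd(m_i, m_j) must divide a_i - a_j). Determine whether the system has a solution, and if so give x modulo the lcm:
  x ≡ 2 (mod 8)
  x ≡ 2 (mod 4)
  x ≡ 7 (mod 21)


Moduli 8, 4, 21 are not pairwise coprime, so CRT works modulo lcm(m_i) when all pairwise compatibility conditions hold.
Pairwise compatibility: gcd(m_i, m_j) must divide a_i - a_j for every pair.
Merge one congruence at a time:
  Start: x ≡ 2 (mod 8).
  Combine with x ≡ 2 (mod 4): gcd(8, 4) = 4; 2 - 2 = 0, which IS divisible by 4, so compatible.
    Write x = 2 + 8·t and substitute into x ≡ 2 (mod 4): 8·t ≡ 2 − 2 = 0 (mod 4).
    Divide the congruence (and modulus) by g = 4: 2·t ≡ 0 (mod 1).
    Modulo 1 every t works; take t = 0.
    Then x = 2 + 8·0 = 2, valid modulo lcm(8, 4) = 8: x ≡ 2 (mod 8).
  Combine with x ≡ 7 (mod 21): gcd(8, 21) = 1; 7 - 2 = 5, which IS divisible by 1, so compatible.
    Write x = 2 + 8·t and substitute into x ≡ 7 (mod 21): 8·t ≡ 7 − 2 = 5 (mod 21).
    The inverse of 8 mod 21 is 8 (since 8·8 = 64 = 3·21 + 1), so t ≡ 8·5 = 40 ≡ 19 (mod 21).
    Then x = 2 + 8·19 = 154, valid modulo lcm(8, 21) = 168: x ≡ 154 (mod 168).
Verify: 154 mod 8 = 2, 154 mod 4 = 2, 154 mod 21 = 7.

x ≡ 154 (mod 168).


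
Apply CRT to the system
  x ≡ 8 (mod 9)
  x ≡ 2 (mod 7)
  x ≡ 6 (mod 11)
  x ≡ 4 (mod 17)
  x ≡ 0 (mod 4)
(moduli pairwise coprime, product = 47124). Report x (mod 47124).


Product of moduli M = 9 · 7 · 11 · 17 · 4 = 47124.
Merge one congruence at a time:
  Start: x ≡ 8 (mod 9).
  Combine with x ≡ 2 (mod 7); new modulus lcm = 63.
    Write x = 8 + 9·t and substitute into x ≡ 2 (mod 7): 9·t ≡ 2 − 8 = -6 (mod 7).
    Reduce coefficients mod 7: 2·t ≡ 1 (mod 7).
    The inverse of 2 mod 7 is 4 (since 2·4 = 8 = 1·7 + 1), so t ≡ 4·1 = 4 ≡ 4 (mod 7).
    Then x = 8 + 9·4 = 44, valid modulo lcm(9, 7) = 63: x ≡ 44 (mod 63).
  Combine with x ≡ 6 (mod 11); new modulus lcm = 693.
    Write x = 44 + 63·t and substitute into x ≡ 6 (mod 11): 63·t ≡ 6 − 44 = -38 (mod 11).
    Reduce coefficients mod 11: 8·t ≡ 6 (mod 11).
    The inverse of 8 mod 11 is 7 (since 8·7 = 56 = 5·11 + 1), so t ≡ 7·6 = 42 ≡ 9 (mod 11).
    Then x = 44 + 63·9 = 611, valid modulo lcm(63, 11) = 693: x ≡ 611 (mod 693).
  Combine with x ≡ 4 (mod 17); new modulus lcm = 11781.
    Write x = 611 + 693·t and substitute into x ≡ 4 (mod 17): 693·t ≡ 4 − 611 = -607 (mod 17).
    Reduce coefficients mod 17: 13·t ≡ 5 (mod 17).
    The inverse of 13 mod 17 is 4 (since 13·4 = 52 = 3·17 + 1), so t ≡ 4·5 = 20 ≡ 3 (mod 17).
    Then x = 611 + 693·3 = 2690, valid modulo lcm(693, 17) = 11781: x ≡ 2690 (mod 11781).
  Combine with x ≡ 0 (mod 4); new modulus lcm = 47124.
    Write x = 2690 + 11781·t and substitute into x ≡ 0 (mod 4): 11781·t ≡ 0 − 2690 = -2690 (mod 4).
    Reduce coefficients mod 4: 1·t ≡ 2 (mod 4).
    So t ≡ 2 (mod 4).
    Then x = 2690 + 11781·2 = 26252, valid modulo lcm(11781, 4) = 47124: x ≡ 26252 (mod 47124).
Verify against each original: 26252 mod 9 = 8, 26252 mod 7 = 2, 26252 mod 11 = 6, 26252 mod 17 = 4, 26252 mod 4 = 0.

x ≡ 26252 (mod 47124).


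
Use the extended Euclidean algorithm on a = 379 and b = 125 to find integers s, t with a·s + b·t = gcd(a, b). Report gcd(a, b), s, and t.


Euclidean algorithm on (379, 125) — divide until remainder is 0:
  379 = 3 · 125 + 4
  125 = 31 · 4 + 1
  4 = 4 · 1 + 0
gcd(379, 125) = 1.
Track Bezout coefficients alongside the remainders: start with r₀ = 379 = a·1 + b·0 (s = 1, t = 0) and r₁ = 125 = a·0 + b·1 (s = 0, t = 1); each new remainder r_{k+1} = r_{k-1} − q_k·r_k inherits s_{k+1} = s_{k-1} − q_k·s_k, t_{k+1} = t_{k-1} − q_k·t_k, so r_k = a·s_k + b·t_k at every step:
  q = 3: r = 4, s = 1 − 3·0 = 1, t = 0 − 3·1 = -3  (check: 379·1 + 125·(-3) = 4)
  q = 31: r = 1, s = 0 − 31·1 = -31, t = 1 − 31·(-3) = 94  (check: 379·(-31) + 125·94 = 1)
The row with r = 1 (the gcd) gives the Bezout coefficients s = -31, t = 94.
Result: 379 · (-31) + 125 · (94) = 1.

gcd(379, 125) = 1; s = -31, t = 94 (check: 379·(-31) + 125·94 = 1).
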